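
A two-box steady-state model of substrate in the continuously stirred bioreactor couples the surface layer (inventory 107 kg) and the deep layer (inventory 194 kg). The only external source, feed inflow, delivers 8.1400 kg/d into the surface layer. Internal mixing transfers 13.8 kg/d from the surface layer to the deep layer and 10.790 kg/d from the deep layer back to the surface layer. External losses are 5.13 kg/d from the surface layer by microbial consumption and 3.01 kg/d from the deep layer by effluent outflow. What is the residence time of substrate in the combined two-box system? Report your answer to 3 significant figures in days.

Residence time in the combined system uses the total inventory and the total *external* removal — internal exchanges between the two boxes cancel.
M_total = 107 + 194 = 301.00 kg.
ΣF_external_out = 5.13 + 3.01 = 8.1400 kg/d.
τ = M_total / ΣF_ext = 301.00 / 8.1400 = 36.98 d.

37.0 d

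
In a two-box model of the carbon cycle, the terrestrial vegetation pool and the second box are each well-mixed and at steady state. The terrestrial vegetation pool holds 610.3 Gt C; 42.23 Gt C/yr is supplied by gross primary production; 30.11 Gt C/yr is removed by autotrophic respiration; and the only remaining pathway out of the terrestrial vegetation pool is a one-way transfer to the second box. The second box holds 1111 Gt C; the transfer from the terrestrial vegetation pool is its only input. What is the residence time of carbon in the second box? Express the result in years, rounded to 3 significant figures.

Balance the terrestrial vegetation pool: ΣF_in = 42.230 Gt C/yr.
Transfer to the second box = ΣF_in − (30.11) = 12.120 Gt C/yr.
At steady state the output of the second box equals its input, 12.120 Gt C/yr.
τ = M / F = 1111 / 12.120 = 91.67 yr.

91.7 yr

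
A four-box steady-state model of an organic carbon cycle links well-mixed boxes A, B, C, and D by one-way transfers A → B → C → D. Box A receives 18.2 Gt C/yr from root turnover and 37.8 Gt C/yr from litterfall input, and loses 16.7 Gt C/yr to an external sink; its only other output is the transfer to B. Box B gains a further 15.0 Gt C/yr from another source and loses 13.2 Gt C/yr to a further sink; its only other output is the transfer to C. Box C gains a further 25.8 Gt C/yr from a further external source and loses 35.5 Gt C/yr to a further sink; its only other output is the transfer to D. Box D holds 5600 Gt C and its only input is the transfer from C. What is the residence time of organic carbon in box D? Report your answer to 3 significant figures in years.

178 yr

Box A: F(A→B) = (18.2 + 37.8) − 16.7 = 39.300 Gt C/yr.
Box B: F(B→C) = (39.300 + 15.0) − 13.2 = 41.100 Gt C/yr.
Box C: F(C→D) = (41.100 + 25.8) − 35.5 = 31.400 Gt C/yr.
Box D throughput = its input = 31.400 Gt C/yr; τ = 5600 / 31.400 = 178.3 yr.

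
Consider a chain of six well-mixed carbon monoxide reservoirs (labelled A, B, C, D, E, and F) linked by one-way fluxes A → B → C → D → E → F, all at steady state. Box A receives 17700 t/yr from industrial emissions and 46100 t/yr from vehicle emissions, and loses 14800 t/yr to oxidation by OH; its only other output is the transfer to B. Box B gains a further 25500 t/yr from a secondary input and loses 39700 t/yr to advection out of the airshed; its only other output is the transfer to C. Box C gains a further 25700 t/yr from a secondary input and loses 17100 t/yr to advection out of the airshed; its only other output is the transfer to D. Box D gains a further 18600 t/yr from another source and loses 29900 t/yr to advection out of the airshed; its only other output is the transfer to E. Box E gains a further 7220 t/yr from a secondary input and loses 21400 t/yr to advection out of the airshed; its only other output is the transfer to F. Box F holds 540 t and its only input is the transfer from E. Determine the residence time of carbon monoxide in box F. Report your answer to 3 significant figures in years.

Box A: F(A→B) = (17700 + 46100) − 14800 = 49000 t/yr.
Box B: F(B→C) = (49000 + 25500) − 39700 = 34800 t/yr.
Box C: F(C→D) = (34800 + 25700) − 17100 = 43400 t/yr.
Box D: F(D→E) = (43400 + 18600) − 29900 = 32100 t/yr.
Box E: F(E→F) = (32100 + 7220) − 21400 = 17920 t/yr.
Box F throughput = its input = 17920 t/yr; τ = 540 / 17920 = 0.03013 yr.

0.0301 yr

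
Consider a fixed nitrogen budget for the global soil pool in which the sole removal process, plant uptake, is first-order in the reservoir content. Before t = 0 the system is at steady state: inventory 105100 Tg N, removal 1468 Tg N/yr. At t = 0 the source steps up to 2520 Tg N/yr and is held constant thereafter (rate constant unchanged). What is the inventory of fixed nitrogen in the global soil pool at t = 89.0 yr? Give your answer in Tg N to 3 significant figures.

159000 Tg N

Residence time τ = M₀/F₀ = 71.59 yr. The eventual steady state is M_∞ = M₀·(F₁/F₀) = 105100 × 2520/1468 = 180420 Tg N.
The anomaly ΔM(t) = M(t) − M_∞ decays as ΔM₀·e^(−t/τ) with ΔM₀ = 105100 − 180420 = −75320 Tg N.
At t = 89.0 yr, e^(−t/τ) = e^(−1.243) = 0.2885, so ΔM = −21730 Tg N and M = 180420 − 21730 = 158690 Tg N.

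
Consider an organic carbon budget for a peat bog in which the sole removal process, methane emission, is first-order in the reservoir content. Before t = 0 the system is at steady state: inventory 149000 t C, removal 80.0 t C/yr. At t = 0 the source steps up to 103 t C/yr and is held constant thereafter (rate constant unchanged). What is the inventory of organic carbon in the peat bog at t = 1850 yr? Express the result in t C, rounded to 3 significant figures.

τ = M₀/F₀ = 149000/80.0 = 1862 yr; rate constant k = 1/τ.
New steady state M_∞ = F₁/k = F₁·τ = 103 × 1862 = 191840 t C.
M(t) = M_∞ + (M₀ − M_∞)·e^(−t/τ); t/τ = 1850/1862 = 0.9933, so e^(−t/τ) = 0.3704.
M(t) = 191840 − 42840 × 0.3704 = 175970 t C.

176000 t C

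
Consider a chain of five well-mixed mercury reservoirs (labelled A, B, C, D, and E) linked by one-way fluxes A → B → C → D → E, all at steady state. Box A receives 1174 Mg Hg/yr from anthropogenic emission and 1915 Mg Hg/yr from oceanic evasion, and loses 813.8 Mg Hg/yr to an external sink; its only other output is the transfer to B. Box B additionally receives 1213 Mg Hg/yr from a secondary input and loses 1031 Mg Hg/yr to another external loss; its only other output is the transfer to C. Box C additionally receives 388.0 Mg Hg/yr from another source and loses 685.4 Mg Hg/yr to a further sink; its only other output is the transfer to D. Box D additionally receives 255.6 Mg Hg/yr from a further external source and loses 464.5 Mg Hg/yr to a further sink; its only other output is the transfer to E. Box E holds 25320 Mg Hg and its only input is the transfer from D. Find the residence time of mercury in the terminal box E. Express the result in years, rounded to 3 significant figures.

13.0 yr

Box A: F(A→B) = (1174 + 1915) − 813.8 = 2275.2 Mg Hg/yr.
Box B: F(B→C) = (2275.2 + 1213) − 1031 = 2457.2 Mg Hg/yr.
Box C: F(C→D) = (2457.2 + 388.0) − 685.4 = 2159.8 Mg Hg/yr.
Box D: F(D→E) = (2159.8 + 255.6) − 464.5 = 1950.9 Mg Hg/yr.
Box E throughput = its input = 1950.9 Mg Hg/yr; τ = 25320 / 1950.9 = 12.98 yr.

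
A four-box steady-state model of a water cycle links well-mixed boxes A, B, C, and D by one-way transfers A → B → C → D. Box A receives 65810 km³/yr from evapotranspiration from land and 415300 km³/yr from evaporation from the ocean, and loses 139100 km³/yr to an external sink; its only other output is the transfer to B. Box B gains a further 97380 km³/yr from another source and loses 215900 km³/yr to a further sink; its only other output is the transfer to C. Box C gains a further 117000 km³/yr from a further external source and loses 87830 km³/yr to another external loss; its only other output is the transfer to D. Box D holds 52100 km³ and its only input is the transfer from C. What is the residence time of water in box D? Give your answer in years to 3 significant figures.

Box A: F(A→B) = (65810 + 415300) − 139100 = 342010 km³/yr.
Box B: F(B→C) = (342010 + 97380) − 215900 = 223490 km³/yr.
Box C: F(C→D) = (223490 + 117000) − 87830 = 252660 km³/yr.
Box D throughput = its input = 252660 km³/yr; τ = 52100 / 252660 = 0.2062 yr.

0.206 yr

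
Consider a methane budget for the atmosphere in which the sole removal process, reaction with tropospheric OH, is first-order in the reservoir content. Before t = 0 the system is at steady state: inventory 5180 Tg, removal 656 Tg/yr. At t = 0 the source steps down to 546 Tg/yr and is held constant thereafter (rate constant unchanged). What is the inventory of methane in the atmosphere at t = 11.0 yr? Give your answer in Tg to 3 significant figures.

Residence time τ = M₀/F₀ = 7.896 yr. The eventual steady state is M_∞ = M₀·(F₁/F₀) = 5180 × 546/656 = 4311.4 Tg.
The anomaly ΔM(t) = M(t) − M_∞ decays as ΔM₀·e^(−t/τ) with ΔM₀ = 5180 − 4311.4 = 868.6 Tg.
At t = 11.0 yr, e^(−t/τ) = e^(−1.393) = 0.2483, so ΔM = 215.7 Tg and M = 4311.4 + 215.7 = 4527.1 Tg.

4530 Tg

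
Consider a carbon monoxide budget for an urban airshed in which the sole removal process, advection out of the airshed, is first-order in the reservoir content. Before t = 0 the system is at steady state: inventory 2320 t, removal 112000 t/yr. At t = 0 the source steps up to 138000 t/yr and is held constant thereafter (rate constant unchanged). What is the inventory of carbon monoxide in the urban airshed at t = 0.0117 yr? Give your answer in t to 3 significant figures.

τ = M₀/F₀ = 2320/112000 = 0.02071 yr; rate constant k = 1/τ.
New steady state M_∞ = F₁/k = F₁·τ = 138000 × 0.02071 = 2858.6 t.
M(t) = M_∞ + (M₀ − M_∞)·e^(−t/τ); t/τ = 0.0117/0.02071 = 0.5648, so e^(−t/τ) = 0.5685.
M(t) = 2858.6 − 538.6 × 0.5685 = 2552.4 t.

2550 t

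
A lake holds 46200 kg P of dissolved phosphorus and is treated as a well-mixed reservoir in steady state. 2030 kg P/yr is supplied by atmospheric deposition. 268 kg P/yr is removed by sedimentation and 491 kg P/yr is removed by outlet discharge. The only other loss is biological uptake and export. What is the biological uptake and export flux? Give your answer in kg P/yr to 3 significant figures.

1270 kg P/yr

At steady state ΣF_in = ΣF_out.
ΣF_in = 2030.0 kg P/yr.
Biological uptake and export flux = ΣF_in − (268 + 491) = 2030.0 − 759.0 = 1271 kg P/yr.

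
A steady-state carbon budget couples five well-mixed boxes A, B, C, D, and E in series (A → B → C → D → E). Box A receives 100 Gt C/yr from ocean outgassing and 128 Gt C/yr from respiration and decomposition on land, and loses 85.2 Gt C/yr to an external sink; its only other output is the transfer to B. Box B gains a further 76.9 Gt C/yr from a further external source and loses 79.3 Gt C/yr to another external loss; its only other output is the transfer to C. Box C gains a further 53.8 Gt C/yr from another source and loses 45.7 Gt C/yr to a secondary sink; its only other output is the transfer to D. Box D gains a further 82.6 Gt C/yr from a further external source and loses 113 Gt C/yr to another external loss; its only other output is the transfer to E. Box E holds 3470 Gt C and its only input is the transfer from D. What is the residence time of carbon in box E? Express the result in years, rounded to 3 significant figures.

29.4 yr

Box A: F(A→B) = (100 + 128) − 85.2 = 142.80 Gt C/yr.
Box B: F(B→C) = (142.80 + 76.9) − 79.3 = 140.40 Gt C/yr.
Box C: F(C→D) = (140.40 + 53.8) − 45.7 = 148.50 Gt C/yr.
Box D: F(D→E) = (148.50 + 82.6) − 113 = 118.10 Gt C/yr.
Box E throughput = its input = 118.10 Gt C/yr; τ = 3470 / 118.10 = 29.38 yr.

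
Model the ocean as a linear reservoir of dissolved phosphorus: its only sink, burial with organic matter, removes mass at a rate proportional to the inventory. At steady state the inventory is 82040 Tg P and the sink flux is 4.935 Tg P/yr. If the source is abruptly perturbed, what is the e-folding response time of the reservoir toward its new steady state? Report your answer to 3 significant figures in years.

For a linear reservoir the response time equals the residence time τ = M/F.
τ = 82040 / 4.935 = 16620 yr.

16600 yr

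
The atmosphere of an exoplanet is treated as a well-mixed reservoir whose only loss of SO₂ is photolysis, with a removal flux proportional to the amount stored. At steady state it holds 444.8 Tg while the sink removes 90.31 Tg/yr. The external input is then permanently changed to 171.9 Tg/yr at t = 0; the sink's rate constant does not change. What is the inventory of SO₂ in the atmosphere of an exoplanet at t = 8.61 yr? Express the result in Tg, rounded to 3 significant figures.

777 Tg

τ = M₀/F₀ = 444.8/90.31 = 4.925 yr; rate constant k = 1/τ.
New steady state M_∞ = F₁/k = F₁·τ = 171.9 × 4.925 = 846.65 Tg.
M(t) = M_∞ + (M₀ − M_∞)·e^(−t/τ); t/τ = 8.61/4.925 = 1.748, so e^(−t/τ) = 0.1741.
M(t) = 846.65 − 401.9 × 0.1741 = 776.69 Tg.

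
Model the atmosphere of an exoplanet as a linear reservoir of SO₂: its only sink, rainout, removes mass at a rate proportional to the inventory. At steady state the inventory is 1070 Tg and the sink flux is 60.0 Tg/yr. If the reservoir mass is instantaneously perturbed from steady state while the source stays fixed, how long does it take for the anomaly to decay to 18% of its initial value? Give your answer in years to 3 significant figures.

30.6 yr

For a linear reservoir the anomaly decays as exp(−t/τ) with τ = M/F = 1070/60.0 = 17.83 yr.
exp(−t/τ) = 0.18 ⇒ t = −τ ln(0.18) = 17.83 × 1.715 = 30.58 yr.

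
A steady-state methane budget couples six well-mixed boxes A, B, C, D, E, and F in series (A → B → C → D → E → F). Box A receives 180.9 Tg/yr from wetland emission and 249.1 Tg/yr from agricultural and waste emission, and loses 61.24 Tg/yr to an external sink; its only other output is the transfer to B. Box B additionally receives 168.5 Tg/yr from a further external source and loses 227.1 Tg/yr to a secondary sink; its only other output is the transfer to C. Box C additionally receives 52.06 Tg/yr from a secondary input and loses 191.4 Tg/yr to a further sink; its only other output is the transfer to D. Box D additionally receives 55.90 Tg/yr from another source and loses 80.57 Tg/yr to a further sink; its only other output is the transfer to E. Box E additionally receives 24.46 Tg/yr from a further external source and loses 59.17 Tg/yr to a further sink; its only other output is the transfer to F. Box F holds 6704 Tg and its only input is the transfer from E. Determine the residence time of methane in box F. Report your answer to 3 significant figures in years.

Box A: F(A→B) = (180.9 + 249.1) − 61.24 = 368.76 Tg/yr.
Box B: F(B→C) = (368.76 + 168.5) − 227.1 = 310.16 Tg/yr.
Box C: F(C→D) = (310.16 + 52.06) − 191.4 = 170.82 Tg/yr.
Box D: F(D→E) = (170.82 + 55.90) − 80.57 = 146.15 Tg/yr.
Box E: F(E→F) = (146.15 + 24.46) − 59.17 = 111.44 Tg/yr.
Box F throughput = its input = 111.44 Tg/yr; τ = 6704 / 111.44 = 60.16 yr.

60.2 yr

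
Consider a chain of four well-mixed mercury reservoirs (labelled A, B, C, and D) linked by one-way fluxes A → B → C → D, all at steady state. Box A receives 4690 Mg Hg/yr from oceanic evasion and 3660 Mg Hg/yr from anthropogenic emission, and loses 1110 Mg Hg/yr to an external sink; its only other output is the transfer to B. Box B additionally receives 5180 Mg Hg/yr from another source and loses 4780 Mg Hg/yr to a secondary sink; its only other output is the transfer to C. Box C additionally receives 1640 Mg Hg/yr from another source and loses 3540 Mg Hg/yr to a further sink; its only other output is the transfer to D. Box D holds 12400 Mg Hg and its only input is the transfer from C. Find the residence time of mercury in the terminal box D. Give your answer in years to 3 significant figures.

2.16 yr

Box A: F(A→B) = (4690 + 3660) − 1110 = 7240.0 Mg Hg/yr.
Box B: F(B→C) = (7240.0 + 5180) − 4780 = 7640.0 Mg Hg/yr.
Box C: F(C→D) = (7640.0 + 1640) − 3540 = 5740.0 Mg Hg/yr.
Box D throughput = its input = 5740.0 Mg Hg/yr; τ = 12400 / 5740.0 = 2.160 yr.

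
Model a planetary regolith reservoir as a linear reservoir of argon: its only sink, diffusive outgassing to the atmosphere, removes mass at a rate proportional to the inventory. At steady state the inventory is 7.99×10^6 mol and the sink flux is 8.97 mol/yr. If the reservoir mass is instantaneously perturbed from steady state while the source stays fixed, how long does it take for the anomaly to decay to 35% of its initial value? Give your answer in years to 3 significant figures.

935000 yr

For a linear reservoir the anomaly decays as exp(−t/τ) with τ = M/F = 7.99×10^6/8.97 = 890700 yr.
exp(−t/τ) = 0.35 ⇒ t = −τ ln(0.35) = 890700 × 1.050 = 935100 yr.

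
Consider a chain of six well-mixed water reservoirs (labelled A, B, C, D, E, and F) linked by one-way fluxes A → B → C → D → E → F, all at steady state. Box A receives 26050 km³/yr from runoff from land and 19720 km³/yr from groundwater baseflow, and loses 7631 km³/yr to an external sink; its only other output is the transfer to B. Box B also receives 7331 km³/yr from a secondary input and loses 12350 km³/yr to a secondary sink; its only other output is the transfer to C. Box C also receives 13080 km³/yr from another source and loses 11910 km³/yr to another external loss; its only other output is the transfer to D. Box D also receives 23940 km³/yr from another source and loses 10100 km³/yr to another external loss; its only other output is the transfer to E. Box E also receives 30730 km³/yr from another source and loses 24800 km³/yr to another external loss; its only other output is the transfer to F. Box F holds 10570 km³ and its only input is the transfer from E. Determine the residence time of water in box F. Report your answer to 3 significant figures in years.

0.196 yr

Box A: F(A→B) = (26050 + 19720) − 7631 = 38139 km³/yr.
Box B: F(B→C) = (38139 + 7331) − 12350 = 33120 km³/yr.
Box C: F(C→D) = (33120 + 13080) − 11910 = 34290 km³/yr.
Box D: F(D→E) = (34290 + 23940) − 10100 = 48130 km³/yr.
Box E: F(E→F) = (48130 + 30730) − 24800 = 54060 km³/yr.
Box F throughput = its input = 54060 km³/yr; τ = 10570 / 54060 = 0.1955 yr.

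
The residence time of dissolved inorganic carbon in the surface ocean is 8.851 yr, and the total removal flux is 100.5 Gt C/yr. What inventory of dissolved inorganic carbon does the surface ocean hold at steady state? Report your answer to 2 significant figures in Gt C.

τ = M/F ⇒ M = τ × F = 8.851 × 100.5 = 889.5 Gt C.

890 Gt C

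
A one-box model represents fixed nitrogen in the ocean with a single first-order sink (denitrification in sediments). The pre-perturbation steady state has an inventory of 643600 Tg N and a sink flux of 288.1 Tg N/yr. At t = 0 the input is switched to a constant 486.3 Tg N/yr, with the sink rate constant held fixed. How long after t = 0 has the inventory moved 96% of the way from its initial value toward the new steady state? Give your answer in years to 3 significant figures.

7190 yr

τ = M₀/F₀ = 643600/288.1 = 2234 yr.
The remaining gap fraction is e^(−t/τ); 96% covered ⇒ e^(−t/τ) = 0.0400.
t = −τ ln(0.0400) = 2234 × 3.219 = 7191 yr.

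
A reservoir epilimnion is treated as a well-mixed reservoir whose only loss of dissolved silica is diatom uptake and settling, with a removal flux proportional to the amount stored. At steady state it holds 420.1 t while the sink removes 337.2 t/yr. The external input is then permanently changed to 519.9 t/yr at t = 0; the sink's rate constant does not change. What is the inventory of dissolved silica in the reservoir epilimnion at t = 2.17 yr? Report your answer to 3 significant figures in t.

608 t

τ = M₀/F₀ = 420.1/337.2 = 1.246 yr; rate constant k = 1/τ.
New steady state M_∞ = F₁/k = F₁·τ = 519.9 × 1.246 = 647.72 t.
M(t) = M_∞ + (M₀ − M_∞)·e^(−t/τ); t/τ = 2.17/1.246 = 1.742, so e^(−t/τ) = 0.1752.
M(t) = 647.72 − 227.6 × 0.1752 = 607.84 t.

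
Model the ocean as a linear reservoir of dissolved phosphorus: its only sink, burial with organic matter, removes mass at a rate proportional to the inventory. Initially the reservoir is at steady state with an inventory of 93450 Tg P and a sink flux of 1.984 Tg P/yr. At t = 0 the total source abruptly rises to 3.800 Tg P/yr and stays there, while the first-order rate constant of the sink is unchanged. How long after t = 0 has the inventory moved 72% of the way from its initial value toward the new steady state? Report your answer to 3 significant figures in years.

τ = M₀/F₀ = 93450/1.984 = 47100 yr.
The remaining gap fraction is e^(−t/τ); 72% covered ⇒ e^(−t/τ) = 0.280.
t = −τ ln(0.280) = 47100 × 1.273 = 59960 yr.

60000 yr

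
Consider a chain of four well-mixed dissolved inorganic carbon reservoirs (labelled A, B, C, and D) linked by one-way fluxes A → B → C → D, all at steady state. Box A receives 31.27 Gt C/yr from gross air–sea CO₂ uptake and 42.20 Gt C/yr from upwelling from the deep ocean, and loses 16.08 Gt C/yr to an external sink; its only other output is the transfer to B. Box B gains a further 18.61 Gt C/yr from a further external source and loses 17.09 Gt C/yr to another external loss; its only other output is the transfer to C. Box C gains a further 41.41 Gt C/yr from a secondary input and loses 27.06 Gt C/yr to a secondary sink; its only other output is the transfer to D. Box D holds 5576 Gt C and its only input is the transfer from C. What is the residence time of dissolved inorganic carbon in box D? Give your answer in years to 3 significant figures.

76.1 yr

Box A: F(A→B) = (31.27 + 42.20) − 16.08 = 57.390 Gt C/yr.
Box B: F(B→C) = (57.390 + 18.61) − 17.09 = 58.910 Gt C/yr.
Box C: F(C→D) = (58.910 + 41.41) − 27.06 = 73.260 Gt C/yr.
Box D throughput = its input = 73.260 Gt C/yr; τ = 5576 / 73.260 = 76.11 yr.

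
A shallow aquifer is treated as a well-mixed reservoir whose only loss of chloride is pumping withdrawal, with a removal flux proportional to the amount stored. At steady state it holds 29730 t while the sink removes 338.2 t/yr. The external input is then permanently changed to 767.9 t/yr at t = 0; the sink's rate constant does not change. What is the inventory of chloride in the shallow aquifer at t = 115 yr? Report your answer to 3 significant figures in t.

57300 t

Residence time τ = M₀/F₀ = 87.91 yr. The eventual steady state is M_∞ = M₀·(F₁/F₀) = 29730 × 767.9/338.2 = 67503 t.
The anomaly ΔM(t) = M(t) − M_∞ decays as ΔM₀·e^(−t/τ) with ΔM₀ = 29730 − 67503 = −37770 t.
At t = 115 yr, e^(−t/τ) = e^(−1.308) = 0.2703, so ΔM = −10210 t and M = 67503 − 10210 = 57293 t.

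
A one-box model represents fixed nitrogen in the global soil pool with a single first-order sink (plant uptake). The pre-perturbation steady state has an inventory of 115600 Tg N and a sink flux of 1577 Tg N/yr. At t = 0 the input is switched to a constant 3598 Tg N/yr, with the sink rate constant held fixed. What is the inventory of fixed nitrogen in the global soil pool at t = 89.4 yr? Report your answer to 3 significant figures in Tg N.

220000 Tg N

The sink rate constant is k = F₀/M₀ = 1577/115600 = 0.01364 yr⁻¹.
Solving dM/dt = F₁ − kM with M(0) = M₀ gives M(t) = F₁/k + (M₀ − F₁/k)·e^(−kt).
F₁/k = 3598/0.01364 = 263750 Tg N; kt = 0.01364 × 89.4 = 1.220, e^(−kt) = 0.2954.
M(89.4) = 263750 + (115600 − 263750) × 0.2954 = 263750 − 43760 = 219990 Tg N.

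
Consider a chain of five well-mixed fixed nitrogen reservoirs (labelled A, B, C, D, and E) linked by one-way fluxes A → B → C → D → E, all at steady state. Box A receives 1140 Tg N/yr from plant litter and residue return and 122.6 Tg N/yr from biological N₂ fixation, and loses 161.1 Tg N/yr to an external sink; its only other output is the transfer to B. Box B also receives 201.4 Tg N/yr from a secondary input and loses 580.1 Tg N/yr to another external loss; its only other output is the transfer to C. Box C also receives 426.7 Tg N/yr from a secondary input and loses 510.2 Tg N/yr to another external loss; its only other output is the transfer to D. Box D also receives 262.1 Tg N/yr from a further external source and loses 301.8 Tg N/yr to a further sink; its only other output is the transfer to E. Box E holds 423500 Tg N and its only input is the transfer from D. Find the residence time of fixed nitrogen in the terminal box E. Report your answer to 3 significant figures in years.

Box A: F(A→B) = (1140 + 122.6) − 161.1 = 1101.5 Tg N/yr.
Box B: F(B→C) = (1101.5 + 201.4) − 580.1 = 722.80 Tg N/yr.
Box C: F(C→D) = (722.80 + 426.7) − 510.2 = 639.30 Tg N/yr.
Box D: F(D→E) = (639.30 + 262.1) − 301.8 = 599.60 Tg N/yr.
Box E throughput = its input = 599.60 Tg N/yr; τ = 423500 / 599.60 = 706.3 yr.

706 yr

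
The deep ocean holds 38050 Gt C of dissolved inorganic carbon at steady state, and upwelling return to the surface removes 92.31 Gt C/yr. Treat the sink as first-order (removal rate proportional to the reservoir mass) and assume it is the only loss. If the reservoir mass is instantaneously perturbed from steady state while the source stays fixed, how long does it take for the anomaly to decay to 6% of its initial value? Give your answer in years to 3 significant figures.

For a linear reservoir the anomaly decays as exp(−t/τ) with τ = M/F = 38050/92.31 = 412.2 yr.
exp(−t/τ) = 0.06 ⇒ t = −τ ln(0.06) = 412.2 × 2.813 = 1160 yr.

1160 yr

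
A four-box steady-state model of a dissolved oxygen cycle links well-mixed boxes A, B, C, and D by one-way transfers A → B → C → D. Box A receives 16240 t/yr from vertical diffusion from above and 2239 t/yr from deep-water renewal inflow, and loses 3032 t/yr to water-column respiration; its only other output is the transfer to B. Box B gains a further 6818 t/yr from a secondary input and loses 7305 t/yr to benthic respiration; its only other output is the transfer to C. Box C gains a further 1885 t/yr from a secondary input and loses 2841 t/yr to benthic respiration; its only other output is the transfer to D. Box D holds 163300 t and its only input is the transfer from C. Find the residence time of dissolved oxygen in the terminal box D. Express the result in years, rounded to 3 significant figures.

11.7 yr

Box A: F(A→B) = (16240 + 2239) − 3032 = 15447 t/yr.
Box B: F(B→C) = (15447 + 6818) − 7305 = 14960 t/yr.
Box C: F(C→D) = (14960 + 1885) − 2841 = 14004 t/yr.
Box D throughput = its input = 14004 t/yr; τ = 163300 / 14004 = 11.66 yr.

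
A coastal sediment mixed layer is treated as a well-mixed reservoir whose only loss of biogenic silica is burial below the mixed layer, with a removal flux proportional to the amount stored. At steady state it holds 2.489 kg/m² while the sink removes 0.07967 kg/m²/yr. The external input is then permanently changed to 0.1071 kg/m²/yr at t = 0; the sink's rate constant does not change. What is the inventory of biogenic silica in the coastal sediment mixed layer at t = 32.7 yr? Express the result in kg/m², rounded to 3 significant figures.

3.05 kg/m²

The sink rate constant is k = F₀/M₀ = 0.07967/2.489 = 0.03201 yr⁻¹.
Solving dM/dt = F₁ − kM with M(0) = M₀ gives M(t) = F₁/k + (M₀ − F₁/k)·e^(−kt).
F₁/k = 0.1071/0.03201 = 3.3460 kg/m²; kt = 0.03201 × 32.7 = 1.047, e^(−kt) = 0.3511.
M(32.7) = 3.3460 + (2.489 − 3.3460) × 0.3511 = 3.3460 − 0.3009 = 3.0451 kg/m².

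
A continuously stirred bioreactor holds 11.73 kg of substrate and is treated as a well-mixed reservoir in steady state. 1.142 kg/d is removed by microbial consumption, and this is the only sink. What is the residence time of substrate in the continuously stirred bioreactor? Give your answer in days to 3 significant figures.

τ = M / F = 11.73 / 1.142 = 10.27 d.

10.3 d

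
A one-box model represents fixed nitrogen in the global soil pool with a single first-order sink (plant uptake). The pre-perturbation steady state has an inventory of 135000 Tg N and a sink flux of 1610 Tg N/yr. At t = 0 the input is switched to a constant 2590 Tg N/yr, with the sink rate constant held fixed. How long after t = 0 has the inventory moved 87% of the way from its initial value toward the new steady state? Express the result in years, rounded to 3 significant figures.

τ = M₀/F₀ = 135000/1610 = 83.85 yr.
The remaining gap fraction is e^(−t/τ); 87% covered ⇒ e^(−t/τ) = 0.130.
t = −τ ln(0.130) = 83.85 × 2.040 = 171.1 yr.

171 yr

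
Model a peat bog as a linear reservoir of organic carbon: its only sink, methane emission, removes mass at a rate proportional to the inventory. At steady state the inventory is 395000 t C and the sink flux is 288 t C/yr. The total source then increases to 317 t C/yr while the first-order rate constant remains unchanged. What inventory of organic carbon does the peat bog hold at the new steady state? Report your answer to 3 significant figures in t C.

Rate constant k = F/M = 288 / 395000 = 0.0007291 yr⁻¹.
At the new steady state, source = k·M_new ⇒ M_new = 317 / 0.0007291 = 434800 t C.
(Equivalently M_new = M × F_new/F_old = 395000 × 317/288.)

435000 t C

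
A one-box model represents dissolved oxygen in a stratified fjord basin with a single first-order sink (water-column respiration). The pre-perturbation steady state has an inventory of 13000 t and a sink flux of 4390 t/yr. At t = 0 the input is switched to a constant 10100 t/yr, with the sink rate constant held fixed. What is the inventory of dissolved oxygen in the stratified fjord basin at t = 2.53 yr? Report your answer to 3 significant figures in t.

22700 t

The sink rate constant is k = F₀/M₀ = 4390/13000 = 0.3377 yr⁻¹.
Solving dM/dt = F₁ − kM with M(0) = M₀ gives M(t) = F₁/k + (M₀ − F₁/k)·e^(−kt).
F₁/k = 10100/0.3377 = 29909 t; kt = 0.3377 × 2.53 = 0.8544, e^(−kt) = 0.4256.
M(2.53) = 29909 + (13000 − 29909) × 0.4256 = 29909 − 7196 = 22713 t.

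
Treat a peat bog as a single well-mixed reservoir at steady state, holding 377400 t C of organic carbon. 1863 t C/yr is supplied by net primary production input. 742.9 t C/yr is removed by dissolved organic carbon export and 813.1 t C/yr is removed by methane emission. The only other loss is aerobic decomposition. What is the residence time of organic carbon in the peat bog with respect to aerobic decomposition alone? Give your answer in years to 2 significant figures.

1200 yr

At steady state ΣF_in = ΣF_out.
ΣF_in = 1863.0 t C/yr.
Aerobic decomposition flux = ΣF_in − (742.9 + 813.1) = 1863.0 − 1556 = 307.0 t C/yr.
τ = M / F = 377400 / 307.0 = 1229 yr.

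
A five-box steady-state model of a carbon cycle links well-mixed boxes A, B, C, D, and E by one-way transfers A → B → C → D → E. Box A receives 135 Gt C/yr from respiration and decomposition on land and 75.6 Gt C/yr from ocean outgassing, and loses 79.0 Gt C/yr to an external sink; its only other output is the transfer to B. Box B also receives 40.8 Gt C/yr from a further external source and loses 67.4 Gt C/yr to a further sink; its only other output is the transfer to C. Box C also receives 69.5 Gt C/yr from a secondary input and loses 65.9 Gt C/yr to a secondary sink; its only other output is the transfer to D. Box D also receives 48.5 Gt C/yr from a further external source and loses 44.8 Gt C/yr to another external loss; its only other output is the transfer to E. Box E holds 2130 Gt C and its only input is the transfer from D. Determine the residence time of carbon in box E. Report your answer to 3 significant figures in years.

19.0 yr

Box A: F(A→B) = (135 + 75.6) − 79.0 = 131.60 Gt C/yr.
Box B: F(B→C) = (131.60 + 40.8) − 67.4 = 105.00 Gt C/yr.
Box C: F(C→D) = (105.00 + 69.5) − 65.9 = 108.60 Gt C/yr.
Box D: F(D→E) = (108.60 + 48.5) − 44.8 = 112.30 Gt C/yr.
Box E throughput = its input = 112.30 Gt C/yr; τ = 2130 / 112.30 = 18.97 yr.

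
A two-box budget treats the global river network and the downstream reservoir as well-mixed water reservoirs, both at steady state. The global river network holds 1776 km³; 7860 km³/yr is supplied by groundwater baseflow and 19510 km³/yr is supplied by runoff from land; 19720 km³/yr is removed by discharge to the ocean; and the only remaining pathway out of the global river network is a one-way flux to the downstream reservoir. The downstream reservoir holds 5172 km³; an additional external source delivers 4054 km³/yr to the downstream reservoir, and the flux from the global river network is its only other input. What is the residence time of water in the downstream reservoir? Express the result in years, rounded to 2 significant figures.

0.44 yr

Balance the global river network: ΣF_in = 7860 + 19510 = 27370 km³/yr.
Flux to the downstream reservoir = ΣF_in − (19720) = 7650.0 km³/yr.
Total input to the downstream reservoir = 7650.0 + 4054 = 11704 km³/yr; at steady state this equals its total output.
τ = M / F = 5172 / 11704 = 0.4419 yr.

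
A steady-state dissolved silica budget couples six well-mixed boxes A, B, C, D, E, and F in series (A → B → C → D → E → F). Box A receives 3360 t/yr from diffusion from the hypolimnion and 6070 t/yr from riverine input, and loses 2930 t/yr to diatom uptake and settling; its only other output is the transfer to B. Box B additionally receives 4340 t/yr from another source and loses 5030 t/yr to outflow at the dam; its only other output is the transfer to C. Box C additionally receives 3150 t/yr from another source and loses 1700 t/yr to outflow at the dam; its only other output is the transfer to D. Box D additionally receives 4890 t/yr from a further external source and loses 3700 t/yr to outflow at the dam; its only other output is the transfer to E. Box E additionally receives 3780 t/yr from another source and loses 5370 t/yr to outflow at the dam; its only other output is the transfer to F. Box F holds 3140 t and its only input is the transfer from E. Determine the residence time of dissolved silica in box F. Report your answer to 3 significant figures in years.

0.458 yr

Box A: F(A→B) = (3360 + 6070) − 2930 = 6500.0 t/yr.
Box B: F(B→C) = (6500.0 + 4340) − 5030 = 5810.0 t/yr.
Box C: F(C→D) = (5810.0 + 3150) − 1700 = 7260.0 t/yr.
Box D: F(D→E) = (7260.0 + 4890) − 3700 = 8450.0 t/yr.
Box E: F(E→F) = (8450.0 + 3780) − 5370 = 6860.0 t/yr.
Box F throughput = its input = 6860.0 t/yr; τ = 3140 / 6860.0 = 0.4577 yr.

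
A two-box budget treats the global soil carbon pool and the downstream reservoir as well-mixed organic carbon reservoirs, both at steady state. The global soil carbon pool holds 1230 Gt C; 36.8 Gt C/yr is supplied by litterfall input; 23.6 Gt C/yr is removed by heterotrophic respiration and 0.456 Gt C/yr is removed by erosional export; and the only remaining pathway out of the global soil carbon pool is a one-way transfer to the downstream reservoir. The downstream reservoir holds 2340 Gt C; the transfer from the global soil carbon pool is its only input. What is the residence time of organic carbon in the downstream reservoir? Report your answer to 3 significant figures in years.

Balance the global soil carbon pool: ΣF_in = 36.800 Gt C/yr.
Transfer to the downstream reservoir = ΣF_in − (23.6 + 0.456) = 12.744 Gt C/yr.
At steady state the output of the downstream reservoir equals its input, 12.744 Gt C/yr.
τ = M / F = 2340 / 12.744 = 183.6 yr.

184 yr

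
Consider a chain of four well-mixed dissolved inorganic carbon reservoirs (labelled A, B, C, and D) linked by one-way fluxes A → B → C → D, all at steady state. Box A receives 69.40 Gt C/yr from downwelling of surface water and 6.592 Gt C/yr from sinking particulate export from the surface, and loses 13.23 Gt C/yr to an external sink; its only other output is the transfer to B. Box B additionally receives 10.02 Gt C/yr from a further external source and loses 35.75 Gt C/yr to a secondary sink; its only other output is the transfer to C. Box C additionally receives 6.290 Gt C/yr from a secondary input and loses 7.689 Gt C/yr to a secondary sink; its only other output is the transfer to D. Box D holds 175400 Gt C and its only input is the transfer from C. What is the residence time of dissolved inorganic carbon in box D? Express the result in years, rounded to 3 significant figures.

Box A: F(A→B) = (69.40 + 6.592) − 13.23 = 62.762 Gt C/yr.
Box B: F(B→C) = (62.762 + 10.02) − 35.75 = 37.032 Gt C/yr.
Box C: F(C→D) = (37.032 + 6.290) − 7.689 = 35.633 Gt C/yr.
Box D throughput = its input = 35.633 Gt C/yr; τ = 175400 / 35.633 = 4922 yr.

4920 yr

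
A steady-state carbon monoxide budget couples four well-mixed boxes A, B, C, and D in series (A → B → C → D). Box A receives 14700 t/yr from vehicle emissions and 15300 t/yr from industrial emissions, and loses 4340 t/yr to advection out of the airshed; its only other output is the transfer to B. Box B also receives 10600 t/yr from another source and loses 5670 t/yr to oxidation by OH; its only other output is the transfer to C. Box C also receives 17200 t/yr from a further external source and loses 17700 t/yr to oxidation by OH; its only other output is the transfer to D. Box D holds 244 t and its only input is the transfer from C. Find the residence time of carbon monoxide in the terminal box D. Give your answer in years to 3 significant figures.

0.00811 yr

Box A: F(A→B) = (14700 + 15300) − 4340 = 25660 t/yr.
Box B: F(B→C) = (25660 + 10600) − 5670 = 30590 t/yr.
Box C: F(C→D) = (30590 + 17200) − 17700 = 30090 t/yr.
Box D throughput = its input = 30090 t/yr; τ = 244 / 30090 = 0.008109 yr.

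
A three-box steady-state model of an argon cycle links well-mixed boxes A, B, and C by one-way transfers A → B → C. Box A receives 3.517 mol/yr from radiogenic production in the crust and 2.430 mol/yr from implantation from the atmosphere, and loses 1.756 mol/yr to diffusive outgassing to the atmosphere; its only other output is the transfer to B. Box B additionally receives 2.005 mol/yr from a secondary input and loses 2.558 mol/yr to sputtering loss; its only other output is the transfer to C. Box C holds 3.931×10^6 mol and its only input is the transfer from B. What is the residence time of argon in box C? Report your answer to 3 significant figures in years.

Box A: F(A→B) = (3.517 + 2.430) − 1.756 = 4.1910 mol/yr.
Box B: F(B→C) = (4.1910 + 2.005) − 2.558 = 3.6380 mol/yr.
Box C throughput = its input = 3.6380 mol/yr; τ = 3.931×10^6 / 3.6380 = 1.081×10^6 yr.

1.08×10^6 yr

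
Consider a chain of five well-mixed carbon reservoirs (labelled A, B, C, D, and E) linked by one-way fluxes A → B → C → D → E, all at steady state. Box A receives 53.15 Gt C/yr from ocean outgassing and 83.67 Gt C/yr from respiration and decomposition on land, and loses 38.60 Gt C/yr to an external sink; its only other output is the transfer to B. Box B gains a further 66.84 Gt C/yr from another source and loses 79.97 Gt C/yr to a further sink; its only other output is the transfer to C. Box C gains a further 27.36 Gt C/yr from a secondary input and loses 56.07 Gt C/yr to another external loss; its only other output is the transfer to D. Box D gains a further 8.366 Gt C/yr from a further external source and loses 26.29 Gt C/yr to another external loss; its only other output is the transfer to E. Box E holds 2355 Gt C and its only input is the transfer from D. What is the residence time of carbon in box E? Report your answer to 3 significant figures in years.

61.2 yr

Box A: F(A→B) = (53.15 + 83.67) − 38.60 = 98.220 Gt C/yr.
Box B: F(B→C) = (98.220 + 66.84) − 79.97 = 85.090 Gt C/yr.
Box C: F(C→D) = (85.090 + 27.36) − 56.07 = 56.380 Gt C/yr.
Box D: F(D→E) = (56.380 + 8.366) − 26.29 = 38.456 Gt C/yr.
Box E throughput = its input = 38.456 Gt C/yr; τ = 2355 / 38.456 = 61.24 yr.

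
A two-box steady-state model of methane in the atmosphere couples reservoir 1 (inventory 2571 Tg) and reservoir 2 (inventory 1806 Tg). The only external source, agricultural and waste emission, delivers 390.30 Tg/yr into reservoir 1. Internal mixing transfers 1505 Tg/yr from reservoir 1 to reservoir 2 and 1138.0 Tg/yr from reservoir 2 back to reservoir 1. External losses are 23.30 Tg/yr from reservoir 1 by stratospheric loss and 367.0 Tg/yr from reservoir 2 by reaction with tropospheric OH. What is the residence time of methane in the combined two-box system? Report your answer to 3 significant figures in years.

Treat the two boxes together as one reservoir: the mixing fluxes between them are internal recycling, so τ = ΣM / Σ(external losses).
M_total = 2571 + 1806 = 4377.0 Tg.
ΣF_external_out = 23.30 + 367.0 = 390.30 Tg/yr.
τ = M_total / ΣF_ext = 4377.0 / 390.30 = 11.21 yr.

11.2 yr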